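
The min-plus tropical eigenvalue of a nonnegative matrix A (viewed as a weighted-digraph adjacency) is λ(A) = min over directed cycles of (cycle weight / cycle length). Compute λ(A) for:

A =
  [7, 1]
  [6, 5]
λ(A) = 7/2

Enumerate directed cycles and compute their means (weight / length). Sample:
  cycle 0 → 0: weight = 7, length = 1, mean = 7/1 ≈ 7.000
  cycle 1 → 1: weight = 5, length = 1, mean = 5/1 ≈ 5.000
  cycle 0 → 1 → 0: weight = 7, length = 2, mean = 7/2 ≈ 3.500
  cycle 1 → 0 → 1: weight = 7, length = 2, mean = 7/2 ≈ 3.500
Minimum mean = 3.500, attained e.g. along the cycle 0 → 1 → 0 with weight 7 and length 2. So λ(A) = 7/2 = 7/2.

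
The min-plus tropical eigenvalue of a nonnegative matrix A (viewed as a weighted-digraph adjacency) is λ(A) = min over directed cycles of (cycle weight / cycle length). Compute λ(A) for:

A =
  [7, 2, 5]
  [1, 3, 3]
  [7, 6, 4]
λ(A) = 3/2

Enumerate directed cycles and compute their means (weight / length). Sample:
  cycle 0 → 0: weight = 7, length = 1, mean = 7/1 ≈ 7.000
  cycle 1 → 1: weight = 3, length = 1, mean = 3/1 ≈ 3.000
  cycle 2 → 2: weight = 4, length = 1, mean = 4/1 ≈ 4.000
  cycle 0 → 1 → 0: weight = 3, length = 2, mean = 3/2 ≈ 1.500
  cycle 0 → 2 → 0: weight = 12, length = 2, mean = 12/2 ≈ 6.000
  cycle 1 → 0 → 1: weight = 3, length = 2, mean = 3/2 ≈ 1.500
Minimum mean = 1.500, attained e.g. along the cycle 0 → 1 → 0 with weight 3 and length 2. So λ(A) = 3/2 = 3/2.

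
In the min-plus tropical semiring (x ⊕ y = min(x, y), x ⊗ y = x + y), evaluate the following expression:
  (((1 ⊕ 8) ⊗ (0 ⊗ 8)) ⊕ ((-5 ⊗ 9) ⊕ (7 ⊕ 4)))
(((1 ⊕ 8) ⊗ (0 ⊗ 8)) ⊕ ((-5 ⊗ 9) ⊕ (7 ⊕ 4))) = 4

Expand innermost to outermost. Recall ⊕ takes the minimum of its arguments and ⊗ takes their sum. Working out the expression (((1 ⊕ 8) ⊗ (0 ⊗ 8)) ⊕ ((-5 ⊗ 9) ⊕ (7 ⊕ 4))) gives 4.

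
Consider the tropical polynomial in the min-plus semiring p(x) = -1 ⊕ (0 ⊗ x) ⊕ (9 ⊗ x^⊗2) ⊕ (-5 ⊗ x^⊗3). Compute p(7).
p(7) = -1

A tropical monomial a ⊗ x^⊗i evaluates to a + i · x. Evaluating each term at x = 7:
  Term 0 contributes -1 + 0 · 7 = -1
  Term 1 contributes 0 + 1 · 7 = 7
  Term 2 contributes 9 + 2 · 7 = 23
  Term 3 contributes -5 + 3 · 7 = 16
p(7) = ⊕ of these = min[-1, 7, 23, 16] = -1.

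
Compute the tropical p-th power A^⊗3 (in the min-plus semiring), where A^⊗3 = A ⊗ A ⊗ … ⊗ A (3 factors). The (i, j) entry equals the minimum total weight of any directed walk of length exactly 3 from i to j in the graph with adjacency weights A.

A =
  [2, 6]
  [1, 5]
A^⊗3 =
  [6, 10]
  [5, 9]

Each entry (A^⊗3)_ij equals the minimum over all length-3 walks i = v_0 → v_1 → … → v_3 = j of Σ_t A[v_t][v_{t+1}]. For example, for (i, j) = (0, 1) we minimise over 4 possible intermediate vertex sequences; the minimum is 10, attained along the walk 0 → 0 → 0 → 1.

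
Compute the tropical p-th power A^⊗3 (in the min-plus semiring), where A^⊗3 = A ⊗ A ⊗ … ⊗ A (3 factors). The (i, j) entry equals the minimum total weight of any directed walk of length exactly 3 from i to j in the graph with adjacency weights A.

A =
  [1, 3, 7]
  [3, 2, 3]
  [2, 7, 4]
A^⊗3 =
  [3, 5, 7]
  [5, 6, 7]
  [4, 6, 8]

Each entry (A^⊗3)_ij equals the minimum over all length-3 walks i = v_0 → v_1 → … → v_3 = j of Σ_t A[v_t][v_{t+1}]. For example, for (i, j) = (0, 2) we minimise over 9 possible intermediate vertex sequences; the minimum is 7, attained along the walk 0 → 0 → 1 → 2.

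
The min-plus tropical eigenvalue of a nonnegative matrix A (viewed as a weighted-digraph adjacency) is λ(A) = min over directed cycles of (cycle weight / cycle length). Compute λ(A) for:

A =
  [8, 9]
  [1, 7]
λ(A) = 5

Enumerate directed cycles and compute their means (weight / length). Sample:
  cycle 0 → 0: weight = 8, length = 1, mean = 8/1 ≈ 8.000
  cycle 1 → 1: weight = 7, length = 1, mean = 7/1 ≈ 7.000
  cycle 0 → 1 → 0: weight = 10, length = 2, mean = 10/2 ≈ 5.000
  cycle 1 → 0 → 1: weight = 10, length = 2, mean = 10/2 ≈ 5.000
Minimum mean = 5.000, attained e.g. along the cycle 0 → 1 → 0 with weight 10 and length 2. So λ(A) = 10/2 = 5.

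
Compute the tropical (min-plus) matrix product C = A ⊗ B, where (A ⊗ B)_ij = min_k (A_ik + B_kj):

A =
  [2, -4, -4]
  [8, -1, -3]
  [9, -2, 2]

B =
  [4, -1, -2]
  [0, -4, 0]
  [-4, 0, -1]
A ⊗ B =
  [-8, -8, -5]
  [-7, -5, -4]
  [-2, -6, -2]

Apply the min-plus product entry-by-entry:
  C[0][0] = min over k of (A[0][0] + B[0][0] = 2 + 4 = 6, A[0][1] + B[1][0] = -4 + 0 = -4, A[0][2] + B[2][0] = -4 + -4 = -8) = -8 (attained at k = 2)
  C[0][1] = min over k of (A[0][0] + B[0][1] = 2 + -1 = 1, A[0][1] + B[1][1] = -4 + -4 = -8, A[0][2] + B[2][1] = -4 + 0 = -4) = -8 (attained at k = 1)
  C[0][2] = min over k of (A[0][0] + B[0][2] = 2 + -2 = 0, A[0][1] + B[1][2] = -4 + 0 = -4, A[0][2] + B[2][2] = -4 + -1 = -5) = -5 (attained at k = 2)
  C[1][0] = min over k of (A[1][0] + B[0][0] = 8 + 4 = 12, A[1][1] + B[1][0] = -1 + 0 = -1, A[1][2] + B[2][0] = -3 + -4 = -7) = -7 (attained at k = 2)
  C[1][1] = min over k of (A[1][0] + B[0][1] = 8 + -1 = 7, A[1][1] + B[1][1] = -1 + -4 = -5, A[1][2] + B[2][1] = -3 + 0 = -3) = -5 (attained at k = 1)
  C[1][2] = min over k of (A[1][0] + B[0][2] = 8 + -2 = 6, A[1][1] + B[1][2] = -1 + 0 = -1, A[1][2] + B[2][2] = -3 + -1 = -4) = -4 (attained at k = 2)
  C[2][0] = min over k of (A[2][0] + B[0][0] = 9 + 4 = 13, A[2][1] + B[1][0] = -2 + 0 = -2, A[2][2] + B[2][0] = 2 + -4 = -2) = -2 (attained at k = 1)
  C[2][1] = min over k of (A[2][0] + B[0][1] = 9 + -1 = 8, A[2][1] + B[1][1] = -2 + -4 = -6, A[2][2] + B[2][1] = 2 + 0 = 2) = -6 (attained at k = 1)
  C[2][2] = min over k of (A[2][0] + B[0][2] = 9 + -2 = 7, A[2][1] + B[1][2] = -2 + 0 = -2, A[2][2] + B[2][2] = 2 + -1 = 1) = -2 (attained at k = 1)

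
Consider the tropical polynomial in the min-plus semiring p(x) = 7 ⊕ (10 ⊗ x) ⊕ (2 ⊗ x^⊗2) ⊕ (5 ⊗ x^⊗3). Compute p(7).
p(7) = 7

A tropical monomial a ⊗ x^⊗i evaluates to a + i · x. Evaluating each term at x = 7:
  Term 0 contributes 7 + 0 · 7 = 7
  Term 1 contributes 10 + 1 · 7 = 17
  Term 2 contributes 2 + 2 · 7 = 16
  Term 3 contributes 5 + 3 · 7 = 26
p(7) = ⊕ of these = min[7, 17, 16, 26] = 7.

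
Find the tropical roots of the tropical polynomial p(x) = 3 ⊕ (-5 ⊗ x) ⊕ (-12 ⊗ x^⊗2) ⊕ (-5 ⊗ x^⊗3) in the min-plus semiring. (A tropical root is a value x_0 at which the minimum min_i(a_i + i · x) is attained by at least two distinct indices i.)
Roots: {-7, 7, 8}

Each tropical root is a break point of the lower envelope of the lines y = a_i + i · x (there are 4 lines, with slopes 0, 1, ..., 3). Only the lines that attain the minimum somewhere contribute to roots; other lines are dominated. Here the surviving (envelope) indices are i = 3, i = 2, i = 1, i = 0.
Intersections between consecutive envelope lines give the roots: for adjacent envelope indices i < j the intersection is x = (a_i − a_j) / (j − i). Reading off the sorted break points: {-7, 7, 8}.
Verification: at each break x_0, at least two indices attain the minimum of min_i(a_i + i · x_0).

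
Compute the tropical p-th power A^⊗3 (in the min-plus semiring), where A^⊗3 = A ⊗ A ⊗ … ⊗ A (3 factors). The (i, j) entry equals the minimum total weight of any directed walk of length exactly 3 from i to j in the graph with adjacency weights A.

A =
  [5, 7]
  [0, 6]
A^⊗3 =
  [12, 14]
  [7, 12]

Each entry (A^⊗3)_ij equals the minimum over all length-3 walks i = v_0 → v_1 → … → v_3 = j of Σ_t A[v_t][v_{t+1}]. For example, for (i, j) = (0, 1) we minimise over 4 possible intermediate vertex sequences; the minimum is 14, attained along the walk 0 → 1 → 0 → 1.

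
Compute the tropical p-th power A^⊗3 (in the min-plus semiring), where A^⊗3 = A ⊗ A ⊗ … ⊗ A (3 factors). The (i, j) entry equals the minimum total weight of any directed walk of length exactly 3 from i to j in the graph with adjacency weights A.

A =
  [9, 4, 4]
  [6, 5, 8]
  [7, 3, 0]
A^⊗3 =
  [11, 7, 4]
  [15, 11, 8]
  [7, 3, 0]

Each entry (A^⊗3)_ij equals the minimum over all length-3 walks i = v_0 → v_1 → … → v_3 = j of Σ_t A[v_t][v_{t+1}]. For example, for (i, j) = (0, 2) we minimise over 9 possible intermediate vertex sequences; the minimum is 4, attained along the walk 0 → 2 → 2 → 2.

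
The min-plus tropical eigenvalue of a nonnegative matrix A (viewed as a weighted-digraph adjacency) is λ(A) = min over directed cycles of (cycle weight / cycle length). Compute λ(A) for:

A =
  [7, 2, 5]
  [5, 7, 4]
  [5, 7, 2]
λ(A) = 2

Enumerate directed cycles and compute their means (weight / length). Sample:
  cycle 0 → 0: weight = 7, length = 1, mean = 7/1 ≈ 7.000
  cycle 1 → 1: weight = 7, length = 1, mean = 7/1 ≈ 7.000
  cycle 2 → 2: weight = 2, length = 1, mean = 2/1 ≈ 2.000
  cycle 0 → 1 → 0: weight = 7, length = 2, mean = 7/2 ≈ 3.500
  cycle 0 → 2 → 0: weight = 10, length = 2, mean = 10/2 ≈ 5.000
  cycle 1 → 0 → 1: weight = 7, length = 2, mean = 7/2 ≈ 3.500
Minimum mean = 2.000, attained e.g. along the cycle 2 → 2 with weight 2 and length 1. So λ(A) = 2/1 = 2.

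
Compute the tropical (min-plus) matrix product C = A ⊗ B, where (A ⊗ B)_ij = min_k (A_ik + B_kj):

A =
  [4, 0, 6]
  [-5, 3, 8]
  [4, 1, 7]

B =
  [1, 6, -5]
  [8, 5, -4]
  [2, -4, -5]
A ⊗ B =
  [5, 2, -4]
  [-4, 1, -10]
  [5, 3, -3]

Apply the min-plus product entry-by-entry:
  C[0][0] = min over k of (A[0][0] + B[0][0] = 4 + 1 = 5, A[0][1] + B[1][0] = 0 + 8 = 8, A[0][2] + B[2][0] = 6 + 2 = 8) = 5 (attained at k = 0)
  C[0][1] = min over k of (A[0][0] + B[0][1] = 4 + 6 = 10, A[0][1] + B[1][1] = 0 + 5 = 5, A[0][2] + B[2][1] = 6 + -4 = 2) = 2 (attained at k = 2)
  C[0][2] = min over k of (A[0][0] + B[0][2] = 4 + -5 = -1, A[0][1] + B[1][2] = 0 + -4 = -4, A[0][2] + B[2][2] = 6 + -5 = 1) = -4 (attained at k = 1)
  C[1][0] = min over k of (A[1][0] + B[0][0] = -5 + 1 = -4, A[1][1] + B[1][0] = 3 + 8 = 11, A[1][2] + B[2][0] = 8 + 2 = 10) = -4 (attained at k = 0)
  C[1][1] = min over k of (A[1][0] + B[0][1] = -5 + 6 = 1, A[1][1] + B[1][1] = 3 + 5 = 8, A[1][2] + B[2][1] = 8 + -4 = 4) = 1 (attained at k = 0)
  C[1][2] = min over k of (A[1][0] + B[0][2] = -5 + -5 = -10, A[1][1] + B[1][2] = 3 + -4 = -1, A[1][2] + B[2][2] = 8 + -5 = 3) = -10 (attained at k = 0)
  C[2][0] = min over k of (A[2][0] + B[0][0] = 4 + 1 = 5, A[2][1] + B[1][0] = 1 + 8 = 9, A[2][2] + B[2][0] = 7 + 2 = 9) = 5 (attained at k = 0)
  C[2][1] = min over k of (A[2][0] + B[0][1] = 4 + 6 = 10, A[2][1] + B[1][1] = 1 + 5 = 6, A[2][2] + B[2][1] = 7 + -4 = 3) = 3 (attained at k = 2)
  C[2][2] = min over k of (A[2][0] + B[0][2] = 4 + -5 = -1, A[2][1] + B[1][2] = 1 + -4 = -3, A[2][2] + B[2][2] = 7 + -5 = 2) = -3 (attained at k = 1)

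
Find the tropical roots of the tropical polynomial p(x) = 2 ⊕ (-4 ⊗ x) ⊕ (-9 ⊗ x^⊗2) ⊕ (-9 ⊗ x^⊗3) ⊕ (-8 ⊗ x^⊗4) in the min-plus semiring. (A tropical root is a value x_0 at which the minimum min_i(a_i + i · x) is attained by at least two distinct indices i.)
Roots: {-1, 0, 5, 6}

Each tropical root is a break point of the lower envelope of the lines y = a_i + i · x (there are 5 lines, with slopes 0, 1, ..., 4). Only the lines that attain the minimum somewhere contribute to roots; other lines are dominated. Here the surviving (envelope) indices are i = 4, i = 3, i = 2, i = 1, i = 0.
Intersections between consecutive envelope lines give the roots: for adjacent envelope indices i < j the intersection is x = (a_i − a_j) / (j − i). Reading off the sorted break points: {-1, 0, 5, 6}.
Verification: at each break x_0, at least two indices attain the minimum of min_i(a_i + i · x_0).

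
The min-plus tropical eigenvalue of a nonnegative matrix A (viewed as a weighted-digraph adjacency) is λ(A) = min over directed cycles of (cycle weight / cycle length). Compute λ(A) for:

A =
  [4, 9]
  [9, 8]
λ(A) = 4

Enumerate directed cycles and compute their means (weight / length). Sample:
  cycle 0 → 0: weight = 4, length = 1, mean = 4/1 ≈ 4.000
  cycle 1 → 1: weight = 8, length = 1, mean = 8/1 ≈ 8.000
  cycle 0 → 1 → 0: weight = 18, length = 2, mean = 18/2 ≈ 9.000
  cycle 1 → 0 → 1: weight = 18, length = 2, mean = 18/2 ≈ 9.000
Minimum mean = 4.000, attained e.g. along the cycle 0 → 0 with weight 4 and length 1. So λ(A) = 4/1 = 4.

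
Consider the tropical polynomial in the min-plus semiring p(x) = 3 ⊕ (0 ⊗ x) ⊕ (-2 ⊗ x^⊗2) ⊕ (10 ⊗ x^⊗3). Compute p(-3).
p(-3) = -8

A tropical monomial a ⊗ x^⊗i evaluates to a + i · x. Evaluating each term at x = -3:
  Term 0 contributes 3 + 0 · -3 = 3
  Term 1 contributes 0 + 1 · -3 = -3
  Term 2 contributes -2 + 2 · -3 = -8
  Term 3 contributes 10 + 3 · -3 = 1
p(-3) = ⊕ of these = min[3, -3, -8, 1] = -8.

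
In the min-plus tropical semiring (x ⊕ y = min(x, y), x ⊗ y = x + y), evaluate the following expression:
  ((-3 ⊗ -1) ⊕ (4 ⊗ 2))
((-3 ⊗ -1) ⊕ (4 ⊗ 2)) = -4

Expand innermost to outermost. Recall ⊕ takes the minimum of its arguments and ⊗ takes their sum. Working out the expression ((-3 ⊗ -1) ⊕ (4 ⊗ 2)) gives -4.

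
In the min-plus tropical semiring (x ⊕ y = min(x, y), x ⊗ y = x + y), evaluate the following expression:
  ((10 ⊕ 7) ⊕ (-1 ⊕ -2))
((10 ⊕ 7) ⊕ (-1 ⊕ -2)) = -2

Expand innermost to outermost. Recall ⊕ takes the minimum of its arguments and ⊗ takes their sum. Working out the expression ((10 ⊕ 7) ⊕ (-1 ⊕ -2)) gives -2.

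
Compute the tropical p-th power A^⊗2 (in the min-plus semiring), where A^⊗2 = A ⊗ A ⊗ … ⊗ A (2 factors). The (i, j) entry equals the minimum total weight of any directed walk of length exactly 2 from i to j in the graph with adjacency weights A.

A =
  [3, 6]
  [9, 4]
A^⊗2 =
  [6, 9]
  [12, 8]

Each entry (A^⊗2)_ij equals the minimum over all length-2 walks i = v_0 → v_1 → … → v_2 = j of Σ_t A[v_t][v_{t+1}]. For example, for (i, j) = (0, 1) we minimise over 2 possible intermediate vertex sequences; the minimum is 9, attained along the walk 0 → 0 → 1.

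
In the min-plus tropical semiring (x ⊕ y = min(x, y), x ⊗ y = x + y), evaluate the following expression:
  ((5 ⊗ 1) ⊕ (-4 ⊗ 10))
((5 ⊗ 1) ⊕ (-4 ⊗ 10)) = 6

Expand innermost to outermost. Recall ⊕ takes the minimum of its arguments and ⊗ takes their sum. Working out the expression ((5 ⊗ 1) ⊕ (-4 ⊗ 10)) gives 6.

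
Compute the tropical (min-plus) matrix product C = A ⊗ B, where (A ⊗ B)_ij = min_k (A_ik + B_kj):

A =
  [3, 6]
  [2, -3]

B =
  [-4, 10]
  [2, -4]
A ⊗ B =
  [-1, 2]
  [-2, -7]

Apply the min-plus product entry-by-entry:
  C[0][0] = min over k of (A[0][0] + B[0][0] = 3 + -4 = -1, A[0][1] + B[1][0] = 6 + 2 = 8) = -1 (attained at k = 0)
  C[0][1] = min over k of (A[0][0] + B[0][1] = 3 + 10 = 13, A[0][1] + B[1][1] = 6 + -4 = 2) = 2 (attained at k = 1)
  C[1][0] = min over k of (A[1][0] + B[0][0] = 2 + -4 = -2, A[1][1] + B[1][0] = -3 + 2 = -1) = -2 (attained at k = 0)
  C[1][1] = min over k of (A[1][0] + B[0][1] = 2 + 10 = 12, A[1][1] + B[1][1] = -3 + -4 = -7) = -7 (attained at k = 1)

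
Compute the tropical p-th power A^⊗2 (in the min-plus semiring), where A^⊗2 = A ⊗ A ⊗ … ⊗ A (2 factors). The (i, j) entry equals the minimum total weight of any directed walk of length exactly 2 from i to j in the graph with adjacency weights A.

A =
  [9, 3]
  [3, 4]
A^⊗2 =
  [6, 7]
  [7, 6]

Each entry (A^⊗2)_ij equals the minimum over all length-2 walks i = v_0 → v_1 → … → v_2 = j of Σ_t A[v_t][v_{t+1}]. For example, for (i, j) = (0, 1) we minimise over 2 possible intermediate vertex sequences; the minimum is 7, attained along the walk 0 → 1 → 1.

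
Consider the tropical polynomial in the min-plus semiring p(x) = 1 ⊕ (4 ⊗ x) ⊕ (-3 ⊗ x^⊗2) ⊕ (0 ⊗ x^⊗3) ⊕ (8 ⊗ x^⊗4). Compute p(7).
p(7) = 1

A tropical monomial a ⊗ x^⊗i evaluates to a + i · x. Evaluating each term at x = 7:
  Term 0 contributes 1 + 0 · 7 = 1
  Term 1 contributes 4 + 1 · 7 = 11
  Term 2 contributes -3 + 2 · 7 = 11
  Term 3 contributes 0 + 3 · 7 = 21
  Term 4 contributes 8 + 4 · 7 = 36
p(7) = ⊕ of these = min[1, 11, 11, 21, 36] = 1.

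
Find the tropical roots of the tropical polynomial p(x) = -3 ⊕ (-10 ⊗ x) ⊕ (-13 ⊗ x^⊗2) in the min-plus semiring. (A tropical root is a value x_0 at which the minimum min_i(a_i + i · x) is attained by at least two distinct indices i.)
Roots: {3, 7}

Each tropical root is a break point of the lower envelope of the lines y = a_i + i · x (there are 3 lines, with slopes 0, 1, ..., 2). Only the lines that attain the minimum somewhere contribute to roots; other lines are dominated. Here the surviving (envelope) indices are i = 2, i = 1, i = 0.
Intersections between consecutive envelope lines give the roots: for adjacent envelope indices i < j the intersection is x = (a_i − a_j) / (j − i). Reading off the sorted break points: {3, 7}.
Verification: at each break x_0, at least two indices attain the minimum of min_i(a_i + i · x_0).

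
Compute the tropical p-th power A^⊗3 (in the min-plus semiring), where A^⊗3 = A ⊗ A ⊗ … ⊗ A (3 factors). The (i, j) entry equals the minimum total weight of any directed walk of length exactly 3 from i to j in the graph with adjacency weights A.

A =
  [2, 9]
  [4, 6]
A^⊗3 =
  [6, 13]
  [8, 15]

Each entry (A^⊗3)_ij equals the minimum over all length-3 walks i = v_0 → v_1 → … → v_3 = j of Σ_t A[v_t][v_{t+1}]. For example, for (i, j) = (0, 1) we minimise over 4 possible intermediate vertex sequences; the minimum is 13, attained along the walk 0 → 0 → 0 → 1.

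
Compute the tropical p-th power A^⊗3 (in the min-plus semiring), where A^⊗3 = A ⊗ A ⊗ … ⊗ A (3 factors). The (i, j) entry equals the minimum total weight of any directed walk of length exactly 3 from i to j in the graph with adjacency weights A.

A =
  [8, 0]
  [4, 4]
A^⊗3 =
  [8, 4]
  [8, 8]

Each entry (A^⊗3)_ij equals the minimum over all length-3 walks i = v_0 → v_1 → … → v_3 = j of Σ_t A[v_t][v_{t+1}]. For example, for (i, j) = (0, 1) we minimise over 4 possible intermediate vertex sequences; the minimum is 4, attained along the walk 0 → 1 → 0 → 1.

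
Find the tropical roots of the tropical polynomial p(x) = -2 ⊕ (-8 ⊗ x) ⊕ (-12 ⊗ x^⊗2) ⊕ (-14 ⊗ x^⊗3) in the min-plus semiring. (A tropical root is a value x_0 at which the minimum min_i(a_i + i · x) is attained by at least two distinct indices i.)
Roots: {2, 4, 6}

Each tropical root is a break point of the lower envelope of the lines y = a_i + i · x (there are 4 lines, with slopes 0, 1, ..., 3). Only the lines that attain the minimum somewhere contribute to roots; other lines are dominated. Here the surviving (envelope) indices are i = 3, i = 2, i = 1, i = 0.
Intersections between consecutive envelope lines give the roots: for adjacent envelope indices i < j the intersection is x = (a_i − a_j) / (j − i). Reading off the sorted break points: {2, 4, 6}.
Verification: at each break x_0, at least two indices attain the minimum of min_i(a_i + i · x_0).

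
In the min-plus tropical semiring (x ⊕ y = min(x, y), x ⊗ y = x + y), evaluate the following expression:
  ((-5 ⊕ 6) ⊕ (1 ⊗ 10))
((-5 ⊕ 6) ⊕ (1 ⊗ 10)) = -5

Expand innermost to outermost. Recall ⊕ takes the minimum of its arguments and ⊗ takes their sum. Working out the expression ((-5 ⊕ 6) ⊕ (1 ⊗ 10)) gives -5.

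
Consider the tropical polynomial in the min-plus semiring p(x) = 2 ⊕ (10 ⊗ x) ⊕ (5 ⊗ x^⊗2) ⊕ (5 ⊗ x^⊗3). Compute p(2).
p(2) = 2

A tropical monomial a ⊗ x^⊗i evaluates to a + i · x. Evaluating each term at x = 2:
  Term 0 contributes 2 + 0 · 2 = 2
  Term 1 contributes 10 + 1 · 2 = 12
  Term 2 contributes 5 + 2 · 2 = 9
  Term 3 contributes 5 + 3 · 2 = 11
p(2) = ⊕ of these = min[2, 12, 9, 11] = 2.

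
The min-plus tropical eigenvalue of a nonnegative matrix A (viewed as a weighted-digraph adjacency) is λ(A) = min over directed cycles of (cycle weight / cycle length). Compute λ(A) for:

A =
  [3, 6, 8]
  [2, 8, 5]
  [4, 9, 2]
λ(A) = 2

Enumerate directed cycles and compute their means (weight / length). Sample:
  cycle 0 → 0: weight = 3, length = 1, mean = 3/1 ≈ 3.000
  cycle 1 → 1: weight = 8, length = 1, mean = 8/1 ≈ 8.000
  cycle 2 → 2: weight = 2, length = 1, mean = 2/1 ≈ 2.000
  cycle 0 → 1 → 0: weight = 8, length = 2, mean = 8/2 ≈ 4.000
  cycle 0 → 2 → 0: weight = 12, length = 2, mean = 12/2 ≈ 6.000
  cycle 1 → 0 → 1: weight = 8, length = 2, mean = 8/2 ≈ 4.000
Minimum mean = 2.000, attained e.g. along the cycle 2 → 2 with weight 2 and length 1. So λ(A) = 2/1 = 2.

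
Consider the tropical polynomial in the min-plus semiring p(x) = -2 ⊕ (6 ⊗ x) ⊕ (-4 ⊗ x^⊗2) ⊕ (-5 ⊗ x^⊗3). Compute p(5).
p(5) = -2

A tropical monomial a ⊗ x^⊗i evaluates to a + i · x. Evaluating each term at x = 5:
  Term 0 contributes -2 + 0 · 5 = -2
  Term 1 contributes 6 + 1 · 5 = 11
  Term 2 contributes -4 + 2 · 5 = 6
  Term 3 contributes -5 + 3 · 5 = 10
p(5) = ⊕ of these = min[-2, 11, 6, 10] = -2.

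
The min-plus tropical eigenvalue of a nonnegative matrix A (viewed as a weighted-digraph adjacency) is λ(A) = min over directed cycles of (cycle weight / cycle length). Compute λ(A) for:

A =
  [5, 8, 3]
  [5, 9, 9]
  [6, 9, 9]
λ(A) = 9/2

Enumerate directed cycles and compute their means (weight / length). Sample:
  cycle 0 → 0: weight = 5, length = 1, mean = 5/1 ≈ 5.000
  cycle 1 → 1: weight = 9, length = 1, mean = 9/1 ≈ 9.000
  cycle 2 → 2: weight = 9, length = 1, mean = 9/1 ≈ 9.000
  cycle 0 → 1 → 0: weight = 13, length = 2, mean = 13/2 ≈ 6.500
  cycle 0 → 2 → 0: weight = 9, length = 2, mean = 9/2 ≈ 4.500
  cycle 1 → 0 → 1: weight = 13, length = 2, mean = 13/2 ≈ 6.500
Minimum mean = 4.500, attained e.g. along the cycle 0 → 2 → 0 with weight 9 and length 2. So λ(A) = 9/2 = 9/2.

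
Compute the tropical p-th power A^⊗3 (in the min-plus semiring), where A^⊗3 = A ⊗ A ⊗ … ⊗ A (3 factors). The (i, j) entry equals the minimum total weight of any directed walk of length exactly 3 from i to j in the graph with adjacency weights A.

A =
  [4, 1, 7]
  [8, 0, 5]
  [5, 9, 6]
A^⊗3 =
  [9, 1, 6]
  [8, 0, 5]
  [13, 6, 11]

Each entry (A^⊗3)_ij equals the minimum over all length-3 walks i = v_0 → v_1 → … → v_3 = j of Σ_t A[v_t][v_{t+1}]. For example, for (i, j) = (0, 2) we minimise over 9 possible intermediate vertex sequences; the minimum is 6, attained along the walk 0 → 1 → 1 → 2.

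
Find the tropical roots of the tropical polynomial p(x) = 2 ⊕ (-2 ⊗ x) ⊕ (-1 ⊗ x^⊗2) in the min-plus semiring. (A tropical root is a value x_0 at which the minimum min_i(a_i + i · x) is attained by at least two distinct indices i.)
Roots: {-1, 4}

Each tropical root is a break point of the lower envelope of the lines y = a_i + i · x (there are 3 lines, with slopes 0, 1, ..., 2). Only the lines that attain the minimum somewhere contribute to roots; other lines are dominated. Here the surviving (envelope) indices are i = 2, i = 1, i = 0.
Intersections between consecutive envelope lines give the roots: for adjacent envelope indices i < j the intersection is x = (a_i − a_j) / (j − i). Reading off the sorted break points: {-1, 4}.
Verification: at each break x_0, at least two indices attain the minimum of min_i(a_i + i · x_0).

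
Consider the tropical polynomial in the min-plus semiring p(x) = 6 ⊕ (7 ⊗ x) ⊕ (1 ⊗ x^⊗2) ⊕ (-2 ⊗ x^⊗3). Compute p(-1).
p(-1) = -5

A tropical monomial a ⊗ x^⊗i evaluates to a + i · x. Evaluating each term at x = -1:
  Term 0 contributes 6 + 0 · -1 = 6
  Term 1 contributes 7 + 1 · -1 = 6
  Term 2 contributes 1 + 2 · -1 = -1
  Term 3 contributes -2 + 3 · -1 = -5
p(-1) = ⊕ of these = min[6, 6, -1, -5] = -5.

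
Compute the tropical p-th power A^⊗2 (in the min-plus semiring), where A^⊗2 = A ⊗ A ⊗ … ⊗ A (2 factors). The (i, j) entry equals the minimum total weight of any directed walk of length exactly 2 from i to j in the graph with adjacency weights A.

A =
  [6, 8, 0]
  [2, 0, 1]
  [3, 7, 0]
A^⊗2 =
  [3, 7, 0]
  [2, 0, 1]
  [3, 7, 0]

Each entry (A^⊗2)_ij equals the minimum over all length-2 walks i = v_0 → v_1 → … → v_2 = j of Σ_t A[v_t][v_{t+1}]. For example, for (i, j) = (0, 2) we minimise over 3 possible intermediate vertex sequences; the minimum is 0, attained along the walk 0 → 2 → 2.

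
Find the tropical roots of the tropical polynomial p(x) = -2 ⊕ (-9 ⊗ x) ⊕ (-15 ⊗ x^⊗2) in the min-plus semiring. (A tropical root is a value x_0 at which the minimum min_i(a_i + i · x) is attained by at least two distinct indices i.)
Roots: {6, 7}

Each tropical root is a break point of the lower envelope of the lines y = a_i + i · x (there are 3 lines, with slopes 0, 1, ..., 2). Only the lines that attain the minimum somewhere contribute to roots; other lines are dominated. Here the surviving (envelope) indices are i = 2, i = 1, i = 0.
Intersections between consecutive envelope lines give the roots: for adjacent envelope indices i < j the intersection is x = (a_i − a_j) / (j − i). Reading off the sorted break points: {6, 7}.
Verification: at each break x_0, at least two indices attain the minimum of min_i(a_i + i · x_0).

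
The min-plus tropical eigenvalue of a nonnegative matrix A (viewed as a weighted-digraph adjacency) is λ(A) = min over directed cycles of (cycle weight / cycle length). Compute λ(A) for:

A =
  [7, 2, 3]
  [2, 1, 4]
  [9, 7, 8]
λ(A) = 1

Enumerate directed cycles and compute their means (weight / length). Sample:
  cycle 0 → 0: weight = 7, length = 1, mean = 7/1 ≈ 7.000
  cycle 1 → 1: weight = 1, length = 1, mean = 1/1 ≈ 1.000
  cycle 2 → 2: weight = 8, length = 1, mean = 8/1 ≈ 8.000
  cycle 0 → 1 → 0: weight = 4, length = 2, mean = 4/2 ≈ 2.000
  cycle 0 → 2 → 0: weight = 12, length = 2, mean = 12/2 ≈ 6.000
  cycle 1 → 0 → 1: weight = 4, length = 2, mean = 4/2 ≈ 2.000
Minimum mean = 1.000, attained e.g. along the cycle 1 → 1 with weight 1 and length 1. So λ(A) = 1/1 = 1.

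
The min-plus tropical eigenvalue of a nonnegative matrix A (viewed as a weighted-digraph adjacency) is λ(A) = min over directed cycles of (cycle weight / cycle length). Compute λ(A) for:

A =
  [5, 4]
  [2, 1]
λ(A) = 1

Enumerate directed cycles and compute their means (weight / length). Sample:
  cycle 0 → 0: weight = 5, length = 1, mean = 5/1 ≈ 5.000
  cycle 1 → 1: weight = 1, length = 1, mean = 1/1 ≈ 1.000
  cycle 0 → 1 → 0: weight = 6, length = 2, mean = 6/2 ≈ 3.000
  cycle 1 → 0 → 1: weight = 6, length = 2, mean = 6/2 ≈ 3.000
Minimum mean = 1.000, attained e.g. along the cycle 1 → 1 with weight 1 and length 1. So λ(A) = 1/1 = 1.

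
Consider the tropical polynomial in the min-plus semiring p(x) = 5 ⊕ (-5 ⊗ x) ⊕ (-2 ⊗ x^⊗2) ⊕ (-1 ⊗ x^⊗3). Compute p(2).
p(2) = -3

A tropical monomial a ⊗ x^⊗i evaluates to a + i · x. Evaluating each term at x = 2:
  Term 0 contributes 5 + 0 · 2 = 5
  Term 1 contributes -5 + 1 · 2 = -3
  Term 2 contributes -2 + 2 · 2 = 2
  Term 3 contributes -1 + 3 · 2 = 5
p(2) = ⊕ of these = min[5, -3, 2, 5] = -3.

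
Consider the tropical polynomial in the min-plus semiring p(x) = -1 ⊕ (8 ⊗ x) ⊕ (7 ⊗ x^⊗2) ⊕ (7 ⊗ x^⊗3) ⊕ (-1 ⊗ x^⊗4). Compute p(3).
p(3) = -1

A tropical monomial a ⊗ x^⊗i evaluates to a + i · x. Evaluating each term at x = 3:
  Term 0 contributes -1 + 0 · 3 = -1
  Term 1 contributes 8 + 1 · 3 = 11
  Term 2 contributes 7 + 2 · 3 = 13
  Term 3 contributes 7 + 3 · 3 = 16
  Term 4 contributes -1 + 4 · 3 = 11
p(3) = ⊕ of these = min[-1, 11, 13, 16, 11] = -1.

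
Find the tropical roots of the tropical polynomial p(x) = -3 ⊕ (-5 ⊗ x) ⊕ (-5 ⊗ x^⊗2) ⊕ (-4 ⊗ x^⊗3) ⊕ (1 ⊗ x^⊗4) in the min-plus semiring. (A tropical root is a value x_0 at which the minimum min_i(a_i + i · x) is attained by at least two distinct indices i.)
Roots: {-5, -1, 0, 2}

Each tropical root is a break point of the lower envelope of the lines y = a_i + i · x (there are 5 lines, with slopes 0, 1, ..., 4). Only the lines that attain the minimum somewhere contribute to roots; other lines are dominated. Here the surviving (envelope) indices are i = 4, i = 3, i = 2, i = 1, i = 0.
Intersections between consecutive envelope lines give the roots: for adjacent envelope indices i < j the intersection is x = (a_i − a_j) / (j − i). Reading off the sorted break points: {-5, -1, 0, 2}.
Verification: at each break x_0, at least two indices attain the minimum of min_i(a_i + i · x_0).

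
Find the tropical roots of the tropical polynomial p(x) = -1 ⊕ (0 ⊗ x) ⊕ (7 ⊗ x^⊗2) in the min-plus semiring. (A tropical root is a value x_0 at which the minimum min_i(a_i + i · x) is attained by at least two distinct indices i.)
Roots: {-7, -1}

Each tropical root is a break point of the lower envelope of the lines y = a_i + i · x (there are 3 lines, with slopes 0, 1, ..., 2). Only the lines that attain the minimum somewhere contribute to roots; other lines are dominated. Here the surviving (envelope) indices are i = 2, i = 1, i = 0.
Intersections between consecutive envelope lines give the roots: for adjacent envelope indices i < j the intersection is x = (a_i − a_j) / (j − i). Reading off the sorted break points: {-7, -1}.
Verification: at each break x_0, at least two indices attain the minimum of min_i(a_i + i · x_0).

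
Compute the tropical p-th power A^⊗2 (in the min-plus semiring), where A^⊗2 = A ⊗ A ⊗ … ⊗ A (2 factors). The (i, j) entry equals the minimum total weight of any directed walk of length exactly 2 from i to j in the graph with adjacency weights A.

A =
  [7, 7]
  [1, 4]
A^⊗2 =
  [8, 11]
  [5, 8]

Each entry (A^⊗2)_ij equals the minimum over all length-2 walks i = v_0 → v_1 → … → v_2 = j of Σ_t A[v_t][v_{t+1}]. For example, for (i, j) = (0, 1) we minimise over 2 possible intermediate vertex sequences; the minimum is 11, attained along the walk 0 → 1 → 1.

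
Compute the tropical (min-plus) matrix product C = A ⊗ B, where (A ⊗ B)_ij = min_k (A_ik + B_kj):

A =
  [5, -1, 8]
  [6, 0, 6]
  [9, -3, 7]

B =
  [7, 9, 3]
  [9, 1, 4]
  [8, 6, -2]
A ⊗ B =
  [8, 0, 3]
  [9, 1, 4]
  [6, -2, 1]

Apply the min-plus product entry-by-entry:
  C[0][0] = min over k of (A[0][0] + B[0][0] = 5 + 7 = 12, A[0][1] + B[1][0] = -1 + 9 = 8, A[0][2] + B[2][0] = 8 + 8 = 16) = 8 (attained at k = 1)
  C[0][1] = min over k of (A[0][0] + B[0][1] = 5 + 9 = 14, A[0][1] + B[1][1] = -1 + 1 = 0, A[0][2] + B[2][1] = 8 + 6 = 14) = 0 (attained at k = 1)
  C[0][2] = min over k of (A[0][0] + B[0][2] = 5 + 3 = 8, A[0][1] + B[1][2] = -1 + 4 = 3, A[0][2] + B[2][2] = 8 + -2 = 6) = 3 (attained at k = 1)
  C[1][0] = min over k of (A[1][0] + B[0][0] = 6 + 7 = 13, A[1][1] + B[1][0] = 0 + 9 = 9, A[1][2] + B[2][0] = 6 + 8 = 14) = 9 (attained at k = 1)
  C[1][1] = min over k of (A[1][0] + B[0][1] = 6 + 9 = 15, A[1][1] + B[1][1] = 0 + 1 = 1, A[1][2] + B[2][1] = 6 + 6 = 12) = 1 (attained at k = 1)
  C[1][2] = min over k of (A[1][0] + B[0][2] = 6 + 3 = 9, A[1][1] + B[1][2] = 0 + 4 = 4, A[1][2] + B[2][2] = 6 + -2 = 4) = 4 (attained at k = 1)
  C[2][0] = min over k of (A[2][0] + B[0][0] = 9 + 7 = 16, A[2][1] + B[1][0] = -3 + 9 = 6, A[2][2] + B[2][0] = 7 + 8 = 15) = 6 (attained at k = 1)
  C[2][1] = min over k of (A[2][0] + B[0][1] = 9 + 9 = 18, A[2][1] + B[1][1] = -3 + 1 = -2, A[2][2] + B[2][1] = 7 + 6 = 13) = -2 (attained at k = 1)
  C[2][2] = min over k of (A[2][0] + B[0][2] = 9 + 3 = 12, A[2][1] + B[1][2] = -3 + 4 = 1, A[2][2] + B[2][2] = 7 + -2 = 5) = 1 (attained at k = 1)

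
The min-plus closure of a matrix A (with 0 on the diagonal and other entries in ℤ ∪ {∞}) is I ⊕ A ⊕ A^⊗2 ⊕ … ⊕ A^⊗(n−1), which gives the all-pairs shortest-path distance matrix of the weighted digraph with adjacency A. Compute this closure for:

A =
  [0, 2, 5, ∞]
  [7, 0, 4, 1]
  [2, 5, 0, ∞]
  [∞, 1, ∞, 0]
Closure =
  [0, 2, 5, 3]
  [6, 0, 4, 1]
  [2, 4, 0, 5]
  [7, 1, 5, 0]

This is the Floyd-Warshall all-pairs shortest-path computation. For each intermediate vertex k = 0, 1, …, 3, update dist[i][j] ← min(dist[i][j], dist[i][k] + dist[k][j]). The final matrix gives, for each (i, j), the minimum total weight of any directed path from i to j (possibly empty when i = j).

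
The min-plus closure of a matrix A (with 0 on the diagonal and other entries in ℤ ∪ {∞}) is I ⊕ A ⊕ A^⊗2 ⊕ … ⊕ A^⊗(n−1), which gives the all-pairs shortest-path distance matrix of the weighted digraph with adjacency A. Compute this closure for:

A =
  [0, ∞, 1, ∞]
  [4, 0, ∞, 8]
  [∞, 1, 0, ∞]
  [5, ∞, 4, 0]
Closure =
  [0, 2, 1, 10]
  [4, 0, 5, 8]
  [5, 1, 0, 9]
  [5, 5, 4, 0]

This is the Floyd-Warshall all-pairs shortest-path computation. For each intermediate vertex k = 0, 1, …, 3, update dist[i][j] ← min(dist[i][j], dist[i][k] + dist[k][j]). The final matrix gives, for each (i, j), the minimum total weight of any directed path from i to j (possibly empty when i = j).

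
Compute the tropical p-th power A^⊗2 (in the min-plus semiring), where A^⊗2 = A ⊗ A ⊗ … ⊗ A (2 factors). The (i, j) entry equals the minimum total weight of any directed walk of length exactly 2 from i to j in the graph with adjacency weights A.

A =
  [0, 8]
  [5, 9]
A^⊗2 =
  [0, 8]
  [5, 13]

Each entry (A^⊗2)_ij equals the minimum over all length-2 walks i = v_0 → v_1 → … → v_2 = j of Σ_t A[v_t][v_{t+1}]. For example, for (i, j) = (0, 1) we minimise over 2 possible intermediate vertex sequences; the minimum is 8, attained along the walk 0 → 0 → 1.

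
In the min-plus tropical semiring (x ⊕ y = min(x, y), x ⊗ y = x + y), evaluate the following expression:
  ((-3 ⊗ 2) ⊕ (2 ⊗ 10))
((-3 ⊗ 2) ⊕ (2 ⊗ 10)) = -1

Expand innermost to outermost. Recall ⊕ takes the minimum of its arguments and ⊗ takes their sum. Working out the expression ((-3 ⊗ 2) ⊕ (2 ⊗ 10)) gives -1.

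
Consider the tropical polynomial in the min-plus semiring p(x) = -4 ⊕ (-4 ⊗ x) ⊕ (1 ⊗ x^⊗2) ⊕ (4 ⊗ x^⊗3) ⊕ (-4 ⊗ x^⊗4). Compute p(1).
p(1) = -4

A tropical monomial a ⊗ x^⊗i evaluates to a + i · x. Evaluating each term at x = 1:
  Term 0 contributes -4 + 0 · 1 = -4
  Term 1 contributes -4 + 1 · 1 = -3
  Term 2 contributes 1 + 2 · 1 = 3
  Term 3 contributes 4 + 3 · 1 = 7
  Term 4 contributes -4 + 4 · 1 = 0
p(1) = ⊕ of these = min[-4, -3, 3, 7, 0] = -4.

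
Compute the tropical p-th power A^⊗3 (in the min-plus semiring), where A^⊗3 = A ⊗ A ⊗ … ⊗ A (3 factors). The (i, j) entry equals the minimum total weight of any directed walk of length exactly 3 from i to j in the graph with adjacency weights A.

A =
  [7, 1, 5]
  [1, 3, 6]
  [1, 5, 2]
A^⊗3 =
  [5, 3, 7]
  [3, 5, 8]
  [3, 4, 6]

Each entry (A^⊗3)_ij equals the minimum over all length-3 walks i = v_0 → v_1 → … → v_3 = j of Σ_t A[v_t][v_{t+1}]. For example, for (i, j) = (0, 2) we minimise over 9 possible intermediate vertex sequences; the minimum is 7, attained along the walk 0 → 1 → 0 → 2.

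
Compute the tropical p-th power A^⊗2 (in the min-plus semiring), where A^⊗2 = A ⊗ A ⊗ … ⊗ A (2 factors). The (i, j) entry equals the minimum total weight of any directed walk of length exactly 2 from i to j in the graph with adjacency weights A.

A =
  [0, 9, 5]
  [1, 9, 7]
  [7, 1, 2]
A^⊗2 =
  [0, 6, 5]
  [1, 8, 6]
  [2, 3, 4]

Each entry (A^⊗2)_ij equals the minimum over all length-2 walks i = v_0 → v_1 → … → v_2 = j of Σ_t A[v_t][v_{t+1}]. For example, for (i, j) = (0, 2) we minimise over 3 possible intermediate vertex sequences; the minimum is 5, attained along the walk 0 → 0 → 2.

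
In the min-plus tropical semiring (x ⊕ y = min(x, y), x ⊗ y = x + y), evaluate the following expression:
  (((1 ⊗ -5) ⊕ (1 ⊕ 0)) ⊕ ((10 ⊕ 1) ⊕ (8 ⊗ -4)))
(((1 ⊗ -5) ⊕ (1 ⊕ 0)) ⊕ ((10 ⊕ 1) ⊕ (8 ⊗ -4))) = -4

Expand innermost to outermost. Recall ⊕ takes the minimum of its arguments and ⊗ takes their sum. Working out the expression (((1 ⊗ -5) ⊕ (1 ⊕ 0)) ⊕ ((10 ⊕ 1) ⊕ (8 ⊗ -4))) gives -4.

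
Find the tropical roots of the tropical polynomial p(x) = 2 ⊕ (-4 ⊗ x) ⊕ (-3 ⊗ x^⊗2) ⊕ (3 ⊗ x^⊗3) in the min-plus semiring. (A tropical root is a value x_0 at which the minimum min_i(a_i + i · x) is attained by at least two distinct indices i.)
Roots: {-6, -1, 6}

Each tropical root is a break point of the lower envelope of the lines y = a_i + i · x (there are 4 lines, with slopes 0, 1, ..., 3). Only the lines that attain the minimum somewhere contribute to roots; other lines are dominated. Here the surviving (envelope) indices are i = 3, i = 2, i = 1, i = 0.
Intersections between consecutive envelope lines give the roots: for adjacent envelope indices i < j the intersection is x = (a_i − a_j) / (j − i). Reading off the sorted break points: {-6, -1, 6}.
Verification: at each break x_0, at least two indices attain the minimum of min_i(a_i + i · x_0).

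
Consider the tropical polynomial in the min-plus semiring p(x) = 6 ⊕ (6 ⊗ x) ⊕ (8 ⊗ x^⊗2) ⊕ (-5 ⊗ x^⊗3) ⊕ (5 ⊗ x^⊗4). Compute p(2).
p(2) = 1

A tropical monomial a ⊗ x^⊗i evaluates to a + i · x. Evaluating each term at x = 2:
  Term 0 contributes 6 + 0 · 2 = 6
  Term 1 contributes 6 + 1 · 2 = 8
  Term 2 contributes 8 + 2 · 2 = 12
  Term 3 contributes -5 + 3 · 2 = 1
  Term 4 contributes 5 + 4 · 2 = 13
p(2) = ⊕ of these = min[6, 8, 12, 1, 13] = 1.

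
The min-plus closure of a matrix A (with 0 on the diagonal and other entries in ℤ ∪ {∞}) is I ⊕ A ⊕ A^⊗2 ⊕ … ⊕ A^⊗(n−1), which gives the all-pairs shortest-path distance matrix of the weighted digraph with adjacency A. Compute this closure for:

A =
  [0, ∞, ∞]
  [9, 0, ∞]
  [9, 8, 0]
Closure =
  [0, ∞, ∞]
  [9, 0, ∞]
  [9, 8, 0]

This is the Floyd-Warshall all-pairs shortest-path computation. For each intermediate vertex k = 0, 1, …, 2, update dist[i][j] ← min(dist[i][j], dist[i][k] + dist[k][j]). The final matrix gives, for each (i, j), the minimum total weight of any directed path from i to j (possibly empty when i = j).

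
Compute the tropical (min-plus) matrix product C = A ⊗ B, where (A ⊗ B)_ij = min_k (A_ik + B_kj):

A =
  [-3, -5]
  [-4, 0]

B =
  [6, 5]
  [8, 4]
A ⊗ B =
  [3, -1]
  [2, 1]

Apply the min-plus product entry-by-entry:
  C[0][0] = min over k of (A[0][0] + B[0][0] = -3 + 6 = 3, A[0][1] + B[1][0] = -5 + 8 = 3) = 3 (attained at k = 0)
  C[0][1] = min over k of (A[0][0] + B[0][1] = -3 + 5 = 2, A[0][1] + B[1][1] = -5 + 4 = -1) = -1 (attained at k = 1)
  C[1][0] = min over k of (A[1][0] + B[0][0] = -4 + 6 = 2, A[1][1] + B[1][0] = 0 + 8 = 8) = 2 (attained at k = 0)
  C[1][1] = min over k of (A[1][0] + B[0][1] = -4 + 5 = 1, A[1][1] + B[1][1] = 0 + 4 = 4) = 1 (attained at k = 0)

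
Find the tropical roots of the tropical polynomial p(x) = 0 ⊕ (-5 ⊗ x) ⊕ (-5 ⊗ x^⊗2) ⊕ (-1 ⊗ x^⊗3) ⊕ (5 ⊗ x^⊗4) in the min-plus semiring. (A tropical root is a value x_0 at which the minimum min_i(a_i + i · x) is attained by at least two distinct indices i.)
Roots: {-6, -4, 0, 5}

Each tropical root is a break point of the lower envelope of the lines y = a_i + i · x (there are 5 lines, with slopes 0, 1, ..., 4). Only the lines that attain the minimum somewhere contribute to roots; other lines are dominated. Here the surviving (envelope) indices are i = 4, i = 3, i = 2, i = 1, i = 0.
Intersections between consecutive envelope lines give the roots: for adjacent envelope indices i < j the intersection is x = (a_i − a_j) / (j − i). Reading off the sorted break points: {-6, -4, 0, 5}.
Verification: at each break x_0, at least two indices attain the minimum of min_i(a_i + i · x_0).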